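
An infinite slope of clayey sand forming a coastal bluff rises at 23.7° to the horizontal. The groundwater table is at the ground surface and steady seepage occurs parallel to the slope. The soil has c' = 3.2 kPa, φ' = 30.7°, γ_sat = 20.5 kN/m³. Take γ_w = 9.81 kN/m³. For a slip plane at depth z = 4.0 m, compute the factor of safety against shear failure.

FS = 0.81

With seepage parallel to the slope and the water table at the surface, the effective normal stress on the slip plane uses the buoyant unit weight γ' = γ_sat − γ_w while the driving shear stress uses γ_sat:
FS = [c' + γ' z cos²β tanφ'] / [γ_sat z sinβ cosβ]
γ' = 20.5 − 9.81 = 10.69 kN/m³
Numerator = 3.2 + 10.69·4.0·cos²23.7°·tan30.7° = 3.2 + 10.69·4.0·0.8384·0.5938 = 24.487 kPa
Denominator = 20.5·4.0·sin23.7°·cos23.7° = 20.5·4.0·0.4019·0.9157 = 30.180 kPa
FS = 24.487 / 30.180 = 0.811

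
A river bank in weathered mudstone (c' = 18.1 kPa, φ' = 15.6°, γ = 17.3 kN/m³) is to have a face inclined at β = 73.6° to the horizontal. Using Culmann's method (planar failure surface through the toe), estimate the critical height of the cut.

H_c = 8.23 m

Culmann's analysis gives the critical failure plane at α_cr = (β + φ')/2 = (73.6 + 15.6)/2 = 44.6°, and the critical height
H_c = (4c'/γ) · sinβ cosφ' / [1 − cos(β − φ')]
    = (4·18.1/17.3) · sin73.6°·cos15.6° / [1 − cos(58.0°)]
    = 4.185 · 0.9593·0.9632 / [1 − 0.5299]
    = 4.185 · 0.9240 / 0.4701
    = 8.23 m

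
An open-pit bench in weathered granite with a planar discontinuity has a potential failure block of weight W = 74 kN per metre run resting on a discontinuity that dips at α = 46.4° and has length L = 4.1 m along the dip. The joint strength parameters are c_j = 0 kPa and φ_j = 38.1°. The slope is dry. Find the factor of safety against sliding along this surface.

FS = 0.75

Resolving the block weight along and normal to the plane and applying the Mohr–Coulomb strength on the joint:
N' = W cosα = 74·cos46.4° = 51.0 kN/m
Driving force T = W sinα = 74·sin46.4° = 53.6 kN/m
Resisting force R = c_j·L + N'·tanφ_j = 0·4.1 + 51.0·tan38.1° = 0.0 + 40.0 = 40.0 kN/m
FS = R / T = 40.0 / 53.6 = 0.747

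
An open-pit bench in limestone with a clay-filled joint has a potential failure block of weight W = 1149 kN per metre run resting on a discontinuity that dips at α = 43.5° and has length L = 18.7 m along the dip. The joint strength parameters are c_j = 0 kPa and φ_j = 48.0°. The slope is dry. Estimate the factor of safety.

Resolving the block weight along and normal to the plane and applying the Mohr–Coulomb strength on the joint:
N' = W cosα = 1149·cos43.5° = 833.5 kN/m
Driving force T = W sinα = 1149·sin43.5° = 790.9 kN/m
Resisting force R = c_j·L + N'·tanφ_j = 0·18.7 + 833.5·tan48.0° = 0.0 + 925.6 = 925.6 kN/m
FS = R / T = 925.6 / 790.9 = 1.170

FS = 1.17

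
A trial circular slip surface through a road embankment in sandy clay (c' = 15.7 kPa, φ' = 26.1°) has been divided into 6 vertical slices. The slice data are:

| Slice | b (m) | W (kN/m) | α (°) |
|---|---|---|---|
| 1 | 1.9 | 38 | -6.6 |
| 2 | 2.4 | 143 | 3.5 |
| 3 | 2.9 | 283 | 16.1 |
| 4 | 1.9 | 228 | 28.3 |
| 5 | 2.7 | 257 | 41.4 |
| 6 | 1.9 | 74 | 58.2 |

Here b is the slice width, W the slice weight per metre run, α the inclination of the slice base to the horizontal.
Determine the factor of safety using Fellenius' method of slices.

Ordinary method of slices: FS = Σ[c'·Δl_i + (W_i cosα_i)·tanφ'] / Σ W_i sinα_i, with Δl_i = b_i / cosα_i.
Slice 1: Δl = 1.9/cos(-6.6°) = 1.913 m; N'_1 = 38·cos(-6.6°) = 37.7; c'Δl = 30.03; W sinα = -4.4
Slice 2: Δl = 2.4/cos3.5° = 2.404 m; N'_2 = 143·cos3.5° = 142.7; c'Δl = 37.75; W sinα = 8.7
Slice 3: Δl = 2.9/cos16.1° = 3.018 m; N'_3 = 283·cos16.1° = 271.9; c'Δl = 47.39; W sinα = 78.5
Slice 4: Δl = 1.9/cos28.3° = 2.158 m; N'_4 = 228·cos28.3° = 200.7; c'Δl = 33.88; W sinα = 108.1
Slice 5: Δl = 2.7/cos41.4° = 3.599 m; N'_5 = 257·cos41.4° = 192.8; c'Δl = 56.51; W sinα = 170.0
Slice 6: Δl = 1.9/cos58.2° = 3.606 m; N'_6 = 74·cos58.2° = 39.0; c'Δl = 56.61; W sinα = 62.9
Σc'Δl = 262.2 kN/m; ΣN' = 884.9 kN/m; ΣW sinα = 423.8 kN/m
Resisting = 262.2 + 884.9·tan26.1° = 262.2 + 433.5 = 695.7 kN/m
FS = 695.7 / 423.8 = 1.642

FS = 1.64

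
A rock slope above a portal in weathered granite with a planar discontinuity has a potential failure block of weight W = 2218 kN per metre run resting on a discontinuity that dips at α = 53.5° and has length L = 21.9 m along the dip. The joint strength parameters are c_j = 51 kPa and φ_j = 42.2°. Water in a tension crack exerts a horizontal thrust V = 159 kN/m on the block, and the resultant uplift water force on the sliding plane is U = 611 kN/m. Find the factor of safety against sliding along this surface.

FS = 0.88

Resolving the block weight along and normal to the plane and applying the Mohr–Coulomb strength on the joint:
N' = W cosα − U − V sinα = 2218·cos53.5° − 611 − 159·sin53.5° = 580.5 kN/m
Driving force T = W sinα + V cosα = 2218·sin53.5° + 159·cos53.5° = 1877.5 kN/m
Resisting force R = c_j·L + N'·tanφ_j = 51·21.9 + 580.5·tan42.2° = 1116.9 + 526.4 = 1643.3 kN/m
FS = R / T = 1643.3 / 1877.5 = 0.875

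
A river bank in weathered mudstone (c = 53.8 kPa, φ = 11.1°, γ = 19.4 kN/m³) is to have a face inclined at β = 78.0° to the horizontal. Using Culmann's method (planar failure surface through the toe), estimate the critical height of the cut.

Culmann's analysis gives the critical failure plane at α_cr = (β + φ)/2 = (78.0 + 11.1)/2 = 44.5°, and the critical height
H_c = (4c/γ) · sinβ cosφ / [1 − cos(β − φ)]
    = (4·53.8/19.4) · sin78.0°·cos11.1° / [1 − cos(66.9°)]
    = 11.093 · 0.9781·0.9813 / [1 − 0.3923]
    = 11.093 · 0.9598 / 0.6077
    = 17.52 m

H_c = 17.52 m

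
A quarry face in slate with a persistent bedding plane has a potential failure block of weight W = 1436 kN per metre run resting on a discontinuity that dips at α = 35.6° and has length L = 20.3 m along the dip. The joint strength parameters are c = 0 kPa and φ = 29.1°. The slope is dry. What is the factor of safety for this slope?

FS = 0.78

Resolving the block weight along and normal to the plane and applying the Mohr–Coulomb strength on the joint:
N' = W cosα = 1436·cos35.6° = 1167.6 kN/m
Driving force T = W sinα = 1436·sin35.6° = 835.9 kN/m
Resisting force R = c·L + N'·tanφ = 0·20.3 + 1167.6·tan29.1° = 0.0 + 649.9 = 649.9 kN/m
FS = R / T = 649.9 / 835.9 = 0.777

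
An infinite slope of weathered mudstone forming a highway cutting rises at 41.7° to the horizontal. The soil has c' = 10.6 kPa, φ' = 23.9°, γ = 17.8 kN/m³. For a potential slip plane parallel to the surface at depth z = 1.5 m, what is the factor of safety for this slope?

For an infinite slope with a slip plane parallel to the surface (no pore pressure): FS = [c' + γz cos²β tanφ'] / [γz sinβ cosβ].
γz = 17.8·1.5 = 26.70 kN/m²
Numerator = 10.6 + 26.70·cos²41.7°·tan23.9° = 10.6 + 26.70·0.5575·0.4431 = 17.196 kPa
Denominator = 26.70·sin41.7°·cos41.7° = 26.70·0.6652·0.7466 = 13.262 kPa
FS = 17.196 / 13.262 = 1.297

FS = 1.30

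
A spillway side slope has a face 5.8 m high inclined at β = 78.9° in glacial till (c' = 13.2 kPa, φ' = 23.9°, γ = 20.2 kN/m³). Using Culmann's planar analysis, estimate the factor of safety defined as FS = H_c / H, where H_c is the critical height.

FS = 0.95

H_c = (4c'/γ) · sinβ cosφ' / [1 − cos(β − φ')]
    = (4·13.2/20.2) · sin78.9°·cos23.9° / [1 − cos55.0°]
    = 2.614 · 0.8972 / 0.4264 = 5.50 m
FS = H_c / H = 5.50 / 5.8 = 0.948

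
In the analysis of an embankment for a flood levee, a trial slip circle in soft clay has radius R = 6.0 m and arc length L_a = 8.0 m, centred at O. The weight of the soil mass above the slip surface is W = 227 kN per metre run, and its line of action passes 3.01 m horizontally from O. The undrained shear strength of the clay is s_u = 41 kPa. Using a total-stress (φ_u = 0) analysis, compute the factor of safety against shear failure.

FS = 2.88

Taking moments about the centre O, the resisting moment is provided by the undrained shear strength acting along the arc:
M_R = s_u·L_a·R = 41·8.00·6.0 = 1968.0 kN·m/m
M_D = W·d = 227·3.01 = 683.3 kN·m/m
FS = M_R / M_D = 1968.0 / 683.3 = 2.880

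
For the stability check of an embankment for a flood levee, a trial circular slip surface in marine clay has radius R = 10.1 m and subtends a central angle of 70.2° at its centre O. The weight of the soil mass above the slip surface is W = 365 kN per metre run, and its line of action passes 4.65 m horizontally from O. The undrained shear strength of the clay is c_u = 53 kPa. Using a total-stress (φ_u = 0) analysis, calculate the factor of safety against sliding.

Taking moments about the centre O, the resisting moment is provided by the undrained shear strength acting along the arc:
Arc length L_a = R·θ = 10.1·(70.2°·π/180) = 10.1·1.2252 = 12.37 m
M_R = c_u·L_a·R = 53·12.37·10.1 = 6624.2 kN·m/m
M_D = W·d = 365·4.65 = 1697.3 kN·m/m
FS = M_R / M_D = 6624.2 / 1697.3 = 3.903

FS = 3.90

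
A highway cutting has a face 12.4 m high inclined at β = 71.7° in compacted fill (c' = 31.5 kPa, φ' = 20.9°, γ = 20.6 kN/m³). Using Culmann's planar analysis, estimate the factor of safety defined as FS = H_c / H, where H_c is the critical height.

H_c = (4c'/γ) · sinβ cosφ' / [1 − cos(β − φ')]
    = (4·31.5/20.6) · sin71.7°·cos20.9° / [1 − cos50.8°]
    = 6.117 · 0.8870 / 0.3680 = 14.74 m
FS = H_c / H = 14.74 / 12.4 = 1.189

FS = 1.19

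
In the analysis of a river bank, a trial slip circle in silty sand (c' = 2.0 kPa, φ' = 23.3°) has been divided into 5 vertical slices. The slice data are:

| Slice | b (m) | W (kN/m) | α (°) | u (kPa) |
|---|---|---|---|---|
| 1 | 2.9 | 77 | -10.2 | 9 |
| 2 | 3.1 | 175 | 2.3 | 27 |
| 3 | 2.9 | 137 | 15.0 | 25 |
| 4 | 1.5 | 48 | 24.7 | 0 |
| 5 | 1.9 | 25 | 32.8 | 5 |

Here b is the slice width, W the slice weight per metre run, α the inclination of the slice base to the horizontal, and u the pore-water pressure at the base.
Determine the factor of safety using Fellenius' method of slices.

FS = 2.15

Ordinary method of slices: FS = Σ[c'·Δl_i + (W_i cosα_i − u_i·Δl_i)·tanφ'] / Σ W_i sinα_i, with Δl_i = b_i / cosα_i.
Slice 1: Δl = 2.9/cos(-10.2°) = 2.947 m; N'_1 = 77·cos(-10.2°) − 9·2.947 = 49.3; c'Δl = 5.89; W sinα = -13.6
Slice 2: Δl = 3.1/cos2.3° = 3.102 m; N'_2 = 175·cos2.3° − 27·3.102 = 91.1; c'Δl = 6.20; W sinα = 7.0
Slice 3: Δl = 2.9/cos15.0° = 3.002 m; N'_3 = 137·cos15.0° − 25·3.002 = 57.3; c'Δl = 6.00; W sinα = 35.5
Slice 4: Δl = 1.5/cos24.7° = 1.651 m; N'_4 = 48·cos24.7° − 0·1.651 = 43.6; c'Δl = 3.30; W sinα = 20.1
Slice 5: Δl = 1.9/cos32.8° = 2.260 m; N'_5 = 25·cos32.8° − 5·2.260 = 9.7; c'Δl = 4.52; W sinα = 13.5
Σc'Δl = 25.9 kN/m; ΣN' = 251.0 kN/m; ΣW sinα = 62.4 kN/m
Resisting = 25.9 + 251.0·tan23.3° = 25.9 + 108.1 = 134.0 kN/m
FS = 134.0 / 62.4 = 2.146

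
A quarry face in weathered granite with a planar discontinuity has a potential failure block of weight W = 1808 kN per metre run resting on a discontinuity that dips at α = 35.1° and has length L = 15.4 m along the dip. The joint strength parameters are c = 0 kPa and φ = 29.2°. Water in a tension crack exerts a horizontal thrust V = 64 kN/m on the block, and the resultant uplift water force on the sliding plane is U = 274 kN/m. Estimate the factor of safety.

FS = 0.60

Resolving the block weight along and normal to the plane and applying the Mohr–Coulomb strength on the joint:
N' = W cosα − U − V sinα = 1808·cos35.1° − 274 − 64·sin35.1° = 1168.4 kN/m
Driving force T = W sinα + V cosα = 1808·sin35.1° + 64·cos35.1° = 1092.0 kN/m
Resisting force R = c·L + N'·tanφ = 0·15.4 + 1168.4·tan29.2° = 0.0 + 653.0 = 653.0 kN/m
FS = R / T = 653.0 / 1092.0 = 0.598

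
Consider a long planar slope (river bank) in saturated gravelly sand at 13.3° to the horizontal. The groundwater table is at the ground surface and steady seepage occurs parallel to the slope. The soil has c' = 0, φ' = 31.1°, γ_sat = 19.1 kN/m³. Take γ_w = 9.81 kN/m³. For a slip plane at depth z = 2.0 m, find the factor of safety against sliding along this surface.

FS = 1.24

With seepage parallel to the slope and the water table at the surface, the effective normal stress on the slip plane uses the buoyant unit weight γ' = γ_sat − γ_w while the driving shear stress uses γ_sat:
FS = [c' + γ' z cos²β tanφ'] / [γ_sat z sinβ cosβ]
(For c' = 0 this reduces to FS = (γ'/γ_sat)·tanφ'/tanβ.)
γ' = 19.1 − 9.81 = 9.29 kN/m³
Numerator = 0.0 + 9.29·2.0·cos²13.3°·tan31.1° = 0.0 + 9.29·2.0·0.9471·0.6032 = 10.615 kPa
Denominator = 19.1·2.0·sin13.3°·cos13.3° = 19.1·2.0·0.2300·0.9732 = 8.552 kPa
FS = 10.615 / 8.552 = 1.241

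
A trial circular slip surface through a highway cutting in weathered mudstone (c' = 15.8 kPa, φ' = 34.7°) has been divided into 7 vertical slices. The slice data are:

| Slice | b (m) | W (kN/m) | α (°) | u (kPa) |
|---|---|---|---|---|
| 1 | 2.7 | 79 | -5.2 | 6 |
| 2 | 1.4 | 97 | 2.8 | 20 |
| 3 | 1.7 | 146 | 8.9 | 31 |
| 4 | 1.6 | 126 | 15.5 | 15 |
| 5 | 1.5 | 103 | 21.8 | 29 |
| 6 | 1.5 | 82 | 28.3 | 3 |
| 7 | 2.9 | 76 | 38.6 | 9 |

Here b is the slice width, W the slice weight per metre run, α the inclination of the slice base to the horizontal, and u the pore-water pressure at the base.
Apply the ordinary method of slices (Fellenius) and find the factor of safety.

Ordinary method of slices: FS = Σ[c'·Δl_i + (W_i cosα_i − u_i·Δl_i)·tanφ'] / Σ W_i sinα_i, with Δl_i = b_i / cosα_i.
Slice 1: Δl = 2.7/cos(-5.2°) = 2.711 m; N'_1 = 79·cos(-5.2°) − 6·2.711 = 62.4; c'Δl = 42.84; W sinα = -7.2
Slice 2: Δl = 1.4/cos2.8° = 1.402 m; N'_2 = 97·cos2.8° − 20·1.402 = 68.9; c'Δl = 22.15; W sinα = 4.7
Slice 3: Δl = 1.7/cos8.9° = 1.721 m; N'_3 = 146·cos8.9° − 31·1.721 = 90.9; c'Δl = 27.19; W sinα = 22.6
Slice 4: Δl = 1.6/cos15.5° = 1.660 m; N'_4 = 126·cos15.5° − 15·1.660 = 96.5; c'Δl = 26.23; W sinα = 33.7
Slice 5: Δl = 1.5/cos21.8° = 1.616 m; N'_5 = 103·cos21.8° − 29·1.616 = 48.8; c'Δl = 25.53; W sinα = 38.3
Slice 6: Δl = 1.5/cos28.3° = 1.704 m; N'_6 = 82·cos28.3° − 3·1.704 = 67.1; c'Δl = 26.92; W sinα = 38.9
Slice 7: Δl = 2.9/cos38.6° = 3.711 m; N'_7 = 76·cos38.6° − 9·3.711 = 26.0; c'Δl = 58.63; W sinα = 47.4
Σc'Δl = 229.5 kN/m; ΣN' = 460.5 kN/m; ΣW sinα = 178.4 kN/m
Resisting = 229.5 + 460.5·tan34.7° = 229.5 + 318.9 = 548.4 kN/m
FS = 548.4 / 178.4 = 3.074

FS = 3.07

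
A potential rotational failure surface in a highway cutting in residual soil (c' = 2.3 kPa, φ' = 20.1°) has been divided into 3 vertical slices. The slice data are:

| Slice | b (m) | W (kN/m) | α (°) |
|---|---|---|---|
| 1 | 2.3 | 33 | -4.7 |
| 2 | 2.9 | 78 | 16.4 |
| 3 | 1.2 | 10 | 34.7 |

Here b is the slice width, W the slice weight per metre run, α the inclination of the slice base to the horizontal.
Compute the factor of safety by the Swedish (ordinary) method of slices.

FS = 2.32

Ordinary method of slices: FS = Σ[c'·Δl_i + (W_i cosα_i)·tanφ'] / Σ W_i sinα_i, with Δl_i = b_i / cosα_i.
Slice 1: Δl = 2.3/cos(-4.7°) = 2.308 m; N'_1 = 33·cos(-4.7°) = 32.9; c'Δl = 5.31; W sinα = -2.7
Slice 2: Δl = 2.9/cos16.4° = 3.023 m; N'_2 = 78·cos16.4° = 74.8; c'Δl = 6.95; W sinα = 22.0
Slice 3: Δl = 1.2/cos34.7° = 1.460 m; N'_3 = 10·cos34.7° = 8.2; c'Δl = 3.36; W sinα = 5.7
Σc'Δl = 15.6 kN/m; ΣN' = 115.9 kN/m; ΣW sinα = 25.0 kN/m
Resisting = 15.6 + 115.9·tan20.1° = 15.6 + 42.4 = 58.0 kN/m
FS = 58.0 / 25.0 = 2.321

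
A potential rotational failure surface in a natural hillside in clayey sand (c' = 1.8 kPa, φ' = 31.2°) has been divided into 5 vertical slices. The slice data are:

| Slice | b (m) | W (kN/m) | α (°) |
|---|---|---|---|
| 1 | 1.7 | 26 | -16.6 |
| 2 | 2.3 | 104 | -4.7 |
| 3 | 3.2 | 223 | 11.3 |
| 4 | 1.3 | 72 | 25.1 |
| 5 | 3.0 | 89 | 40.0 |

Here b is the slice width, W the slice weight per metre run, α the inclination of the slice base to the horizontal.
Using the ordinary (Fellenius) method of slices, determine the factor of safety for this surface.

FS = 2.72

Ordinary method of slices: FS = Σ[c'·Δl_i + (W_i cosα_i)·tanφ'] / Σ W_i sinα_i, with Δl_i = b_i / cosα_i.
Slice 1: Δl = 1.7/cos(-16.6°) = 1.774 m; N'_1 = 26·cos(-16.6°) = 24.9; c'Δl = 3.19; W sinα = -7.4
Slice 2: Δl = 2.3/cos(-4.7°) = 2.308 m; N'_2 = 104·cos(-4.7°) = 103.7; c'Δl = 4.15; W sinα = -8.5
Slice 3: Δl = 3.2/cos11.3° = 3.263 m; N'_3 = 223·cos11.3° = 218.7; c'Δl = 5.87; W sinα = 43.7
Slice 4: Δl = 1.3/cos25.1° = 1.436 m; N'_4 = 72·cos25.1° = 65.2; c'Δl = 2.58; W sinα = 30.5
Slice 5: Δl = 3.0/cos40.0° = 3.916 m; N'_5 = 89·cos40.0° = 68.2; c'Δl = 7.05; W sinα = 57.2
Σc'Δl = 22.9 kN/m; ΣN' = 480.6 kN/m; ΣW sinα = 115.5 kN/m
Resisting = 22.9 + 480.6·tan31.2° = 22.9 + 291.1 = 313.9 kN/m
FS = 313.9 / 115.5 = 2.718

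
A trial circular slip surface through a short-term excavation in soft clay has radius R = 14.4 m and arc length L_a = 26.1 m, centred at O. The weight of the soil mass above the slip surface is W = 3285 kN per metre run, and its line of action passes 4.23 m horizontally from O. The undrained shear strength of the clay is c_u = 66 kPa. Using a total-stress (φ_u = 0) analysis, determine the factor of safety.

Taking moments about the centre O, the resisting moment is provided by the undrained shear strength acting along the arc:
M_R = c_u·L_a·R = 66·26.10·14.4 = 24805.4 kN·m/m
M_D = W·d = 3285·4.23 = 13895.6 kN·m/m
FS = M_R / M_D = 24805.4 / 13895.6 = 1.785

FS = 1.79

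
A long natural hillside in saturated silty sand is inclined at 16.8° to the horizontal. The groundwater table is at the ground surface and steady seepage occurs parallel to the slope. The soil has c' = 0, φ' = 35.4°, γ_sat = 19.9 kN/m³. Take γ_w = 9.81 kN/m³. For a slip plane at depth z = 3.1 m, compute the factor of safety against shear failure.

With seepage parallel to the slope and the water table at the surface, the effective normal stress on the slip plane uses the buoyant unit weight γ' = γ_sat − γ_w while the driving shear stress uses γ_sat:
FS = [c' + γ' z cos²β tanφ'] / [γ_sat z sinβ cosβ]
(For c' = 0 this reduces to FS = (γ'/γ_sat)·tanφ'/tanβ.)
γ' = 19.9 − 9.81 = 10.09 kN/m³
Numerator = 0.0 + 10.09·3.1·cos²16.8°·tan35.4° = 0.0 + 10.09·3.1·0.9165·0.7107 = 20.372 kPa
Denominator = 19.9·3.1·sin16.8°·cos16.8° = 19.9·3.1·0.2890·0.9573 = 17.069 kPa
FS = 20.372 / 17.069 = 1.193

FS = 1.19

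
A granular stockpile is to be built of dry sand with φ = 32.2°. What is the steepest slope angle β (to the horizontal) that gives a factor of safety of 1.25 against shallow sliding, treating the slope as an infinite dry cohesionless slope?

β = 26.7°

For an infinite dry cohesionless slope FS = tanφ/tanβ, so tanβ = tanφ / FS.
tanβ = tan32.2° / 1.25 = 0.6297 / 1.25 = 0.5038
β = arctan(0.5038) = 26.74°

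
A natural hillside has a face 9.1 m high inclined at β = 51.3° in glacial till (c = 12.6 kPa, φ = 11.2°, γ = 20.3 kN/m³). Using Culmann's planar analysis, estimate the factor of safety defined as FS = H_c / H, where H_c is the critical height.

FS = 0.89

H_c = (4c/γ) · sinβ cosφ / [1 − cos(β − φ)]
    = (4·12.6/20.3) · sin51.3°·cos11.2° / [1 − cos40.1°]
    = 2.483 · 0.7656 / 0.2351 = 8.09 m
FS = H_c / H = 8.09 / 9.1 = 0.889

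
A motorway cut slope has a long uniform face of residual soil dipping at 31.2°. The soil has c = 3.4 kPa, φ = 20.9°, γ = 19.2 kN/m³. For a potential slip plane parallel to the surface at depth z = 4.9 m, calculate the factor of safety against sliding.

FS = 0.71

For an infinite slope with a slip plane parallel to the surface (no pore pressure): FS = [c + γz cos²β tanφ] / [γz sinβ cosβ].
γz = 19.2·4.9 = 94.08 kN/m²
Numerator = 3.4 + 94.08·cos²31.2°·tan20.9° = 3.4 + 94.08·0.7316·0.3819 = 29.685 kPa
Denominator = 94.08·sin31.2°·cos31.2° = 94.08·0.5180·0.8554 = 41.687 kPa
FS = 29.685 / 41.687 = 0.712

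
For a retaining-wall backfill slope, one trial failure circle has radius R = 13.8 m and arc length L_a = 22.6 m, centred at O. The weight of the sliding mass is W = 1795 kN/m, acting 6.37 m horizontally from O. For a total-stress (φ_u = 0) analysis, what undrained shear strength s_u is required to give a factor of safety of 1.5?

FS = s_u·L_a·R / (W·d), so s_u = FS·W·d / (L_a·R).
s_u = 1.5·1795·6.37 / (22.60·13.8) = 17151.2 / 311.88 = 54.99 kPa

s_u = 55.0 kPa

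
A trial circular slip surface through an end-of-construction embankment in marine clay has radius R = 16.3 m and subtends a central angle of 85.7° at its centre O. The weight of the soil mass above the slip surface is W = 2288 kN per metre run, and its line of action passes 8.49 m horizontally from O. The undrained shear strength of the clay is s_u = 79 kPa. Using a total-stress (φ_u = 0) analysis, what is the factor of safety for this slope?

Taking moments about the centre O, the resisting moment is provided by the undrained shear strength acting along the arc:
Arc length L_a = R·θ = 16.3·(85.7°·π/180) = 16.3·1.4957 = 24.38 m
M_R = s_u·L_a·R = 79·24.38·16.3 = 31395.0 kN·m/m
M_D = W·d = 2288·8.49 = 19425.1 kN·m/m
FS = M_R / M_D = 31395.0 / 19425.1 = 1.616

FS = 1.62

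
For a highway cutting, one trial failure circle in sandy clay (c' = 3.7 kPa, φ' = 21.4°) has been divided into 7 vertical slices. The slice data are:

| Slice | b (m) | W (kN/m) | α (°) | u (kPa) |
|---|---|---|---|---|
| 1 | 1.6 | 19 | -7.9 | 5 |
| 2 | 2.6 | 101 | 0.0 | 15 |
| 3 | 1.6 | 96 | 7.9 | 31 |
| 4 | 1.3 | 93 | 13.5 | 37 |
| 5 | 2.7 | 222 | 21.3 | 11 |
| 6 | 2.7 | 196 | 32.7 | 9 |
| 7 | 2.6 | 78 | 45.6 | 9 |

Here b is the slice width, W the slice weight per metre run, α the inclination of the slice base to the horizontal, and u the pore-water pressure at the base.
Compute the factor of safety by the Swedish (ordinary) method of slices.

Ordinary method of slices: FS = Σ[c'·Δl_i + (W_i cosα_i − u_i·Δl_i)·tanφ'] / Σ W_i sinα_i, with Δl_i = b_i / cosα_i.
Slice 1: Δl = 1.6/cos(-7.9°) = 1.615 m; N'_1 = 19·cos(-7.9°) − 5·1.615 = 10.7; c'Δl = 5.98; W sinα = -2.6
Slice 2: Δl = 2.6/cos0.0° = 2.600 m; N'_2 = 101·cos0.0° − 15·2.600 = 62.0; c'Δl = 9.62; W sinα = 0.0
Slice 3: Δl = 1.6/cos7.9° = 1.615 m; N'_3 = 96·cos7.9° − 31·1.615 = 45.0; c'Δl = 5.98; W sinα = 13.2
Slice 4: Δl = 1.3/cos13.5° = 1.337 m; N'_4 = 93·cos13.5° − 37·1.337 = 41.0; c'Δl = 4.95; W sinα = 21.7
Slice 5: Δl = 2.7/cos21.3° = 2.898 m; N'_5 = 222·cos21.3° − 11·2.898 = 175.0; c'Δl = 10.72; W sinα = 80.6
Slice 6: Δl = 2.7/cos32.7° = 3.209 m; N'_6 = 196·cos32.7° − 9·3.209 = 136.1; c'Δl = 11.87; W sinα = 105.9
Slice 7: Δl = 2.6/cos45.6° = 3.716 m; N'_7 = 78·cos45.6° − 9·3.716 = 21.1; c'Δl = 13.75; W sinα = 55.7
Σc'Δl = 62.9 kN/m; ΣN' = 490.9 kN/m; ΣW sinα = 274.6 kN/m
Resisting = 62.9 + 490.9·tan21.4° = 62.9 + 192.4 = 255.2 kN/m
FS = 255.2 / 274.6 = 0.930

FS = 0.93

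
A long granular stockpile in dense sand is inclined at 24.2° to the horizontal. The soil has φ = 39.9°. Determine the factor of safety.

FS = 1.86

For a dry cohesionless infinite slope the factor of safety is FS = tanφ / tanβ.
FS = tan39.9° / tan24.2° = 0.8361 / 0.4494 = 1.860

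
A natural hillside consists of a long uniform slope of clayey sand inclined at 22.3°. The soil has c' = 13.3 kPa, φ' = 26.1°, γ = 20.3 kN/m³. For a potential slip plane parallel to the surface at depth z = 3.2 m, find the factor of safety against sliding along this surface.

For an infinite slope with a slip plane parallel to the surface (no pore pressure): FS = [c' + γz cos²β tanφ'] / [γz sinβ cosβ].
γz = 20.3·3.2 = 64.96 kN/m²
Numerator = 13.3 + 64.96·cos²22.3°·tan26.1° = 13.3 + 64.96·0.8560·0.4899 = 40.541 kPa
Denominator = 64.96·sin22.3°·cos22.3° = 64.96·0.3795·0.9252 = 22.806 kPa
FS = 40.541 / 22.806 = 1.778

FS = 1.78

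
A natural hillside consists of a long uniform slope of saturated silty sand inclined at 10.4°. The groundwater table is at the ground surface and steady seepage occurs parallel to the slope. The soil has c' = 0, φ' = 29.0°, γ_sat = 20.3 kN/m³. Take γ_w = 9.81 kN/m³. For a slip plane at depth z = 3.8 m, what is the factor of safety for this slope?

With seepage parallel to the slope and the water table at the surface, the effective normal stress on the slip plane uses the buoyant unit weight γ' = γ_sat − γ_w while the driving shear stress uses γ_sat:
FS = [c' + γ' z cos²β tanφ'] / [γ_sat z sinβ cosβ]
(For c' = 0 this reduces to FS = (γ'/γ_sat)·tanφ'/tanβ.)
γ' = 20.3 − 9.81 = 10.49 kN/m³
Numerator = 0.0 + 10.49·3.8·cos²10.4°·tan29.0° = 0.0 + 10.49·3.8·0.9674·0.5543 = 21.376 kPa
Denominator = 20.3·3.8·sin10.4°·cos10.4° = 20.3·3.8·0.1805·0.9836 = 13.696 kPa
FS = 21.376 / 13.696 = 1.561

FS = 1.56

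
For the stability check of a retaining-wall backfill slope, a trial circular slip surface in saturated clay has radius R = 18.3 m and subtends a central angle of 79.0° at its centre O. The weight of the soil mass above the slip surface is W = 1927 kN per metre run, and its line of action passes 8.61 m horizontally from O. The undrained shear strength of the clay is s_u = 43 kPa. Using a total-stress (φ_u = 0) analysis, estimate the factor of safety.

FS = 1.20

Taking moments about the centre O, the resisting moment is provided by the undrained shear strength acting along the arc:
Arc length L_a = R·θ = 18.3·(79.0°·π/180) = 18.3·1.3788 = 25.23 m
M_R = s_u·L_a·R = 43·25.23·18.3 = 19855.2 kN·m/m
M_D = W·d = 1927·8.61 = 16591.5 kN·m/m
FS = M_R / M_D = 19855.2 / 16591.5 = 1.197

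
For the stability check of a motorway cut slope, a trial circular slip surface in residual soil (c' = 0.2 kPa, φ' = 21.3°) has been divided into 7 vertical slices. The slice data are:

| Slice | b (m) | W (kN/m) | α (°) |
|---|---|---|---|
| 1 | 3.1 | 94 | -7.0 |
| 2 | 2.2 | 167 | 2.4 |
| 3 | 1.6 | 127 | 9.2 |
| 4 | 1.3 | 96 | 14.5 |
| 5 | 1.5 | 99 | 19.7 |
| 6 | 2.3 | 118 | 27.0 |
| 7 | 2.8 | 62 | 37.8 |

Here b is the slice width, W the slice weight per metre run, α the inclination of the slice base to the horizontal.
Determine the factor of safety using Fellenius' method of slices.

FS = 1.74

Ordinary method of slices: FS = Σ[c'·Δl_i + (W_i cosα_i)·tanφ'] / Σ W_i sinα_i, with Δl_i = b_i / cosα_i.
Slice 1: Δl = 3.1/cos(-7.0°) = 3.123 m; N'_1 = 94·cos(-7.0°) = 93.3; c'Δl = 0.62; W sinα = -11.5
Slice 2: Δl = 2.2/cos2.4° = 2.202 m; N'_2 = 167·cos2.4° = 166.9; c'Δl = 0.44; W sinα = 7.0
Slice 3: Δl = 1.6/cos9.2° = 1.621 m; N'_3 = 127·cos9.2° = 125.4; c'Δl = 0.32; W sinα = 20.3
Slice 4: Δl = 1.3/cos14.5° = 1.343 m; N'_4 = 96·cos14.5° = 92.9; c'Δl = 0.27; W sinα = 24.0
Slice 5: Δl = 1.5/cos19.7° = 1.593 m; N'_5 = 99·cos19.7° = 93.2; c'Δl = 0.32; W sinα = 33.4
Slice 6: Δl = 2.3/cos27.0° = 2.581 m; N'_6 = 118·cos27.0° = 105.1; c'Δl = 0.52; W sinα = 53.6
Slice 7: Δl = 2.8/cos37.8° = 3.544 m; N'_7 = 62·cos37.8° = 49.0; c'Δl = 0.71; W sinα = 38.0
Σc'Δl = 3.2 kN/m; ΣN' = 725.8 kN/m; ΣW sinα = 164.8 kN/m
Resisting = 3.2 + 725.8·tan21.3° = 3.2 + 283.0 = 286.2 kN/m
FS = 286.2 / 164.8 = 1.736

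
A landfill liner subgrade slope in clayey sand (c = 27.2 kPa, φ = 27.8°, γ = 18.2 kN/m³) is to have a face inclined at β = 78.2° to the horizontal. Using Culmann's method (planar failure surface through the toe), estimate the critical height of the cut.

Culmann's analysis gives the critical failure plane at α_cr = (β + φ)/2 = (78.2 + 27.8)/2 = 53.0°, and the critical height
H_c = (4c/γ) · sinβ cosφ / [1 − cos(β − φ)]
    = (4·27.2/18.2) · sin78.2°·cos27.8° / [1 − cos(50.4°)]
    = 5.978 · 0.9789·0.8846 / [1 − 0.6374]
    = 5.978 · 0.8659 / 0.3626
    = 14.28 m

H_c = 14.28 m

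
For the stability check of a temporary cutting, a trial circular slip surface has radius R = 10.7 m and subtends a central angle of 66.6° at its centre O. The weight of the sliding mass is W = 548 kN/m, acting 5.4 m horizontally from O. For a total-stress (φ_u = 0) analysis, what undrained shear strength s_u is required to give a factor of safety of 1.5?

FS = s_u·L_a·R / (W·d), so s_u = FS·W·d / (L_a·R).
Arc length L_a = R·θ = 10.7·(66.6°·π/180) = 10.7·1.1624 = 12.44 m
s_u = 1.5·548·5.4 / (12.44·10.7) = 4438.8 / 133.08 = 33.35 kPa

s_u = 33.4 kPa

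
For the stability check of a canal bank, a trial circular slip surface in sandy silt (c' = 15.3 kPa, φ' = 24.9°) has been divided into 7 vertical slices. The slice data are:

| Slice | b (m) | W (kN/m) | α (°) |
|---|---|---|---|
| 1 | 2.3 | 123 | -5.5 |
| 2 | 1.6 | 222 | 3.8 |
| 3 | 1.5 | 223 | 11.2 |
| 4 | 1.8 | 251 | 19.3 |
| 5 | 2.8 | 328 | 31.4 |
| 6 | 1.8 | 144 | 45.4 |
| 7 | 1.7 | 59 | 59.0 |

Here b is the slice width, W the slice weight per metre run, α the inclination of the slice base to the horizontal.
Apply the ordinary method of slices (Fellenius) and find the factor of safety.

Ordinary method of slices: FS = Σ[c'·Δl_i + (W_i cosα_i)·tanφ'] / Σ W_i sinα_i, with Δl_i = b_i / cosα_i.
Slice 1: Δl = 2.3/cos(-5.5°) = 2.311 m; N'_1 = 123·cos(-5.5°) = 122.4; c'Δl = 35.35; W sinα = -11.8
Slice 2: Δl = 1.6/cos3.8° = 1.604 m; N'_2 = 222·cos3.8° = 221.5; c'Δl = 24.53; W sinα = 14.7
Slice 3: Δl = 1.5/cos11.2° = 1.529 m; N'_3 = 223·cos11.2° = 218.8; c'Δl = 23.40; W sinα = 43.3
Slice 4: Δl = 1.8/cos19.3° = 1.907 m; N'_4 = 251·cos19.3° = 236.9; c'Δl = 29.18; W sinα = 83.0
Slice 5: Δl = 2.8/cos31.4° = 3.280 m; N'_5 = 328·cos31.4° = 280.0; c'Δl = 50.19; W sinα = 170.9
Slice 6: Δl = 1.8/cos45.4° = 2.564 m; N'_6 = 144·cos45.4° = 101.1; c'Δl = 39.22; W sinα = 102.5
Slice 7: Δl = 1.7/cos59.0° = 3.301 m; N'_7 = 59·cos59.0° = 30.4; c'Δl = 50.50; W sinα = 50.6
Σc'Δl = 252.4 kN/m; ΣN' = 1211.1 kN/m; ΣW sinα = 453.2 kN/m
Resisting = 252.4 + 1211.1·tan24.9° = 252.4 + 562.2 = 814.5 kN/m
FS = 814.5 / 453.2 = 1.797

FS = 1.80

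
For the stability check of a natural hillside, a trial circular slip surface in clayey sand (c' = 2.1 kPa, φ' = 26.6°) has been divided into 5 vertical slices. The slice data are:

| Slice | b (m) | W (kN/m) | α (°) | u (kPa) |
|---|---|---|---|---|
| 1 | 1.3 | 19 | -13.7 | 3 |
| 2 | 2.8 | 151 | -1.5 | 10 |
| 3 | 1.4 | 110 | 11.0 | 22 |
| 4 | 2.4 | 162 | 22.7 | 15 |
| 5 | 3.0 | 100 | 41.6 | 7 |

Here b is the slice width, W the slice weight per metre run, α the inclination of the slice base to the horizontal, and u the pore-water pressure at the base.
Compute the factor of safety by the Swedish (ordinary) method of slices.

FS = 1.49

Ordinary method of slices: FS = Σ[c'·Δl_i + (W_i cosα_i − u_i·Δl_i)·tanφ'] / Σ W_i sinα_i, with Δl_i = b_i / cosα_i.
Slice 1: Δl = 1.3/cos(-13.7°) = 1.338 m; N'_1 = 19·cos(-13.7°) − 3·1.338 = 14.4; c'Δl = 2.81; W sinα = -4.5
Slice 2: Δl = 2.8/cos(-1.5°) = 2.801 m; N'_2 = 151·cos(-1.5°) − 10·2.801 = 122.9; c'Δl = 5.88; W sinα = -4.0
Slice 3: Δl = 1.4/cos11.0° = 1.426 m; N'_3 = 110·cos11.0° − 22·1.426 = 76.6; c'Δl = 3.00; W sinα = 21.0
Slice 4: Δl = 2.4/cos22.7° = 2.602 m; N'_4 = 162·cos22.7° − 15·2.602 = 110.4; c'Δl = 5.46; W sinα = 62.5
Slice 5: Δl = 3.0/cos41.6° = 4.012 m; N'_5 = 100·cos41.6° − 7·4.012 = 46.7; c'Δl = 8.42; W sinα = 66.4
Σc'Δl = 25.6 kN/m; ΣN' = 371.1 kN/m; ΣW sinα = 141.4 kN/m
Resisting = 25.6 + 371.1·tan26.6° = 25.6 + 185.8 = 211.4 kN/m
FS = 211.4 / 141.4 = 1.495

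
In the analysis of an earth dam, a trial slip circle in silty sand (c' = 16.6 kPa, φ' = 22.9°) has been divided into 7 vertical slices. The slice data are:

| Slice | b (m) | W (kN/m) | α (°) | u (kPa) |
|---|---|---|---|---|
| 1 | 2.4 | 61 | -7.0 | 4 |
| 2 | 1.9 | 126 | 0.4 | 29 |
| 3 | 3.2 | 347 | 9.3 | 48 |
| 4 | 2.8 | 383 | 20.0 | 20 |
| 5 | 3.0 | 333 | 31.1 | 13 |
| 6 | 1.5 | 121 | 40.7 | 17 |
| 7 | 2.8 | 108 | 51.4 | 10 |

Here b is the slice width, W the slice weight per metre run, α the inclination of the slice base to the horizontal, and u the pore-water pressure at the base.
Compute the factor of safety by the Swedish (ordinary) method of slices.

FS = 1.42

Ordinary method of slices: FS = Σ[c'·Δl_i + (W_i cosα_i − u_i·Δl_i)·tanφ'] / Σ W_i sinα_i, with Δl_i = b_i / cosα_i.
Slice 1: Δl = 2.4/cos(-7.0°) = 2.418 m; N'_1 = 61·cos(-7.0°) − 4·2.418 = 50.9; c'Δl = 40.14; W sinα = -7.4
Slice 2: Δl = 1.9/cos0.4° = 1.900 m; N'_2 = 126·cos0.4° − 29·1.900 = 70.9; c'Δl = 31.54; W sinα = 0.9
Slice 3: Δl = 3.2/cos9.3° = 3.243 m; N'_3 = 347·cos9.3° − 48·3.243 = 186.8; c'Δl = 53.83; W sinα = 56.1
Slice 4: Δl = 2.8/cos20.0° = 2.980 m; N'_4 = 383·cos20.0° − 20·2.980 = 300.3; c'Δl = 49.46; W sinα = 131.0
Slice 5: Δl = 3.0/cos31.1° = 3.504 m; N'_5 = 333·cos31.1° − 13·3.504 = 239.6; c'Δl = 58.16; W sinα = 172.0
Slice 6: Δl = 1.5/cos40.7° = 1.979 m; N'_6 = 121·cos40.7° − 17·1.979 = 58.1; c'Δl = 32.84; W sinα = 78.9
Slice 7: Δl = 2.8/cos51.4° = 4.488 m; N'_7 = 108·cos51.4° − 10·4.488 = 22.5; c'Δl = 74.50; W sinα = 84.4
Σc'Δl = 340.5 kN/m; ΣN' = 929.1 kN/m; ΣW sinα = 515.8 kN/m
Resisting = 340.5 + 929.1·tan22.9° = 340.5 + 392.4 = 732.9 kN/m
FS = 732.9 / 515.8 = 1.421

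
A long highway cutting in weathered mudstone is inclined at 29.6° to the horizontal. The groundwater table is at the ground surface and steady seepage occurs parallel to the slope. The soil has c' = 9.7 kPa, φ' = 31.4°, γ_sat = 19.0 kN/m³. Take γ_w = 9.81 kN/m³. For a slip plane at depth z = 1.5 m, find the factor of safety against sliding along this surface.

With seepage parallel to the slope and the water table at the surface, the effective normal stress on the slip plane uses the buoyant unit weight γ' = γ_sat − γ_w while the driving shear stress uses γ_sat:
FS = [c' + γ' z cos²β tanφ'] / [γ_sat z sinβ cosβ]
γ' = 19.0 − 9.81 = 9.19 kN/m³
Numerator = 9.7 + 9.19·1.5·cos²29.6°·tan31.4° = 9.7 + 9.19·1.5·0.7560·0.6104 = 16.061 kPa
Denominator = 19.0·1.5·sin29.6°·cos29.6° = 19.0·1.5·0.4939·0.8695 = 12.240 kPa
FS = 16.061 / 12.240 = 1.312

FS = 1.31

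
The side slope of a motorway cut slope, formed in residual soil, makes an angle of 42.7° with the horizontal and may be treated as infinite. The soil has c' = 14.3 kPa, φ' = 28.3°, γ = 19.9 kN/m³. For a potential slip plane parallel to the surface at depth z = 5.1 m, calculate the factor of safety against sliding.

For an infinite slope with a slip plane parallel to the surface (no pore pressure): FS = [c' + γz cos²β tanφ'] / [γz sinβ cosβ].
γz = 19.9·5.1 = 101.49 kN/m²
Numerator = 14.3 + 101.49·cos²42.7°·tan28.3° = 14.3 + 101.49·0.5401·0.5384 = 43.815 kPa
Denominator = 101.49·sin42.7°·cos42.7° = 101.49·0.6782·0.7349 = 50.582 kPa
FS = 43.815 / 50.582 = 0.866

FS = 0.87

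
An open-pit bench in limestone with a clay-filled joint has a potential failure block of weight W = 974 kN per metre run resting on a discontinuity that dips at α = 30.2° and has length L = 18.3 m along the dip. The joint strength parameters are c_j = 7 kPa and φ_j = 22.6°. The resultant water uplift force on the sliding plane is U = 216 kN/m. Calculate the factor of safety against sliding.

Resolving the block weight along and normal to the plane and applying the Mohr–Coulomb strength on the joint:
N' = W cosα − U = 974·cos30.2° − 216 = 625.8 kN/m
Driving force T = W sinα = 974·sin30.2° = 489.9 kN/m
Resisting force R = c_j·L + N'·tanφ_j = 7·18.3 + 625.8·tan22.6° = 128.1 + 260.5 = 388.6 kN/m
FS = R / T = 388.6 / 489.9 = 0.793

FS = 0.79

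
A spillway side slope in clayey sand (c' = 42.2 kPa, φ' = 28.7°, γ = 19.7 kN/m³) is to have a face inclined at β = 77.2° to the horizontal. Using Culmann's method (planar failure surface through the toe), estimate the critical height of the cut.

Culmann's analysis gives the critical failure plane at α_cr = (β + φ')/2 = (77.2 + 28.7)/2 = 53.0°, and the critical height
H_c = (4c'/γ) · sinβ cosφ' / [1 − cos(β − φ')]
    = (4·42.2/19.7) · sin77.2°·cos28.7° / [1 − cos(48.5°)]
    = 8.569 · 0.9751·0.8771 / [1 − 0.6626]
    = 8.569 · 0.8553 / 0.3374
    = 21.72 m

H_c = 21.72 m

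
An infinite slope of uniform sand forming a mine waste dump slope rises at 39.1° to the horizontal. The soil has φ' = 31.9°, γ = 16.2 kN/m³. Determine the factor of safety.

For a dry cohesionless infinite slope the factor of safety is FS = tanφ' / tanβ.
FS = tan31.9° / tan39.1° = 0.6224 / 0.8127 = 0.766

FS = 0.77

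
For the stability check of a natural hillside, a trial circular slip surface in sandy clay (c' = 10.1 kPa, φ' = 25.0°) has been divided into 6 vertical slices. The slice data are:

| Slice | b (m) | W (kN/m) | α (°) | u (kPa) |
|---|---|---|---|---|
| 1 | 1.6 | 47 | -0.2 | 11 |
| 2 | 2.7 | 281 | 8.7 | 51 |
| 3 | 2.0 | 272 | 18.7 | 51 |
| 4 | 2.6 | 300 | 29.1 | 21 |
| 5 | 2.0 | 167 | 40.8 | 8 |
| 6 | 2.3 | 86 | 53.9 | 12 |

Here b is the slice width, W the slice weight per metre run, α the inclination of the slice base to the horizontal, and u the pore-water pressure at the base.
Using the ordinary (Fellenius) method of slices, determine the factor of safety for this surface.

Ordinary method of slices: FS = Σ[c'·Δl_i + (W_i cosα_i − u_i·Δl_i)·tanφ'] / Σ W_i sinα_i, with Δl_i = b_i / cosα_i.
Slice 1: Δl = 1.6/cos(-0.2°) = 1.600 m; N'_1 = 47·cos(-0.2°) − 11·1.600 = 29.4; c'Δl = 16.16; W sinα = -0.2
Slice 2: Δl = 2.7/cos8.7° = 2.731 m; N'_2 = 281·cos8.7° − 51·2.731 = 138.5; c'Δl = 27.59; W sinα = 42.5
Slice 3: Δl = 2.0/cos18.7° = 2.111 m; N'_3 = 272·cos18.7° − 51·2.111 = 150.0; c'Δl = 21.33; W sinα = 87.2
Slice 4: Δl = 2.6/cos29.1° = 2.976 m; N'_4 = 300·cos29.1° − 21·2.976 = 199.6; c'Δl = 30.05; W sinα = 145.9
Slice 5: Δl = 2.0/cos40.8° = 2.642 m; N'_5 = 167·cos40.8° − 8·2.642 = 105.3; c'Δl = 26.68; W sinα = 109.1
Slice 6: Δl = 2.3/cos53.9° = 3.904 m; N'_6 = 86·cos53.9° − 12·3.904 = 3.8; c'Δl = 39.43; W sinα = 69.5
Σc'Δl = 161.2 kN/m; ΣN' = 626.6 kN/m; ΣW sinα = 454.1 kN/m
Resisting = 161.2 + 626.6·tan25.0° = 161.2 + 292.2 = 453.4 kN/m
FS = 453.4 / 454.1 = 0.999

FS = 1.00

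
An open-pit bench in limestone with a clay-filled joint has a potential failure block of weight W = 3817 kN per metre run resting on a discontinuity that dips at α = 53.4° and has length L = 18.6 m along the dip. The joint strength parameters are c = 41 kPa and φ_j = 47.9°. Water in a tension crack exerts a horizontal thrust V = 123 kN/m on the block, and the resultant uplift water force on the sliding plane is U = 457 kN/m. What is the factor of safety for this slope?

FS = 0.85

Resolving the block weight along and normal to the plane and applying the Mohr–Coulomb strength on the joint:
N' = W cosα − U − V sinα = 3817·cos53.4° − 457 − 123·sin53.4° = 1720.0 kN/m
Driving force T = W sinα + V cosα = 3817·sin53.4° + 123·cos53.4° = 3137.7 kN/m
Resisting force R = c·L + N'·tanφ_j = 41·18.6 + 1720.0·tan47.9° = 762.6 + 1903.6 = 2666.2 kN/m
FS = R / T = 2666.2 / 3137.7 = 0.850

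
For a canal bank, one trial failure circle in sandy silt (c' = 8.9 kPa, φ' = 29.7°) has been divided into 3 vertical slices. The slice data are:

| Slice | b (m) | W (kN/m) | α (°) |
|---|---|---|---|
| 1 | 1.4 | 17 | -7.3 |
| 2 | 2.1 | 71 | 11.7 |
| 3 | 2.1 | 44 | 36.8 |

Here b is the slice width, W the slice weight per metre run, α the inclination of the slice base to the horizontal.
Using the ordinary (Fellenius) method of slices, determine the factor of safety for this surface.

FS = 3.22

Ordinary method of slices: FS = Σ[c'·Δl_i + (W_i cosα_i)·tanφ'] / Σ W_i sinα_i, with Δl_i = b_i / cosα_i.
Slice 1: Δl = 1.4/cos(-7.3°) = 1.411 m; N'_1 = 17·cos(-7.3°) = 16.9; c'Δl = 12.56; W sinα = -2.2
Slice 2: Δl = 2.1/cos11.7° = 2.145 m; N'_2 = 71·cos11.7° = 69.5; c'Δl = 19.09; W sinα = 14.4
Slice 3: Δl = 2.1/cos36.8° = 2.623 m; N'_3 = 44·cos36.8° = 35.2; c'Δl = 23.34; W sinα = 26.4
Σc'Δl = 55.0 kN/m; ΣN' = 121.6 kN/m; ΣW sinα = 38.6 kN/m
Resisting = 55.0 + 121.6·tan29.7° = 55.0 + 69.4 = 124.4 kN/m
FS = 124.4 / 38.6 = 3.222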